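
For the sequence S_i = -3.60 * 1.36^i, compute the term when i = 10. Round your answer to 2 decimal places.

S_10 = -3.6 * 1.36^10 ≈ -3.6 * 21.6466 ≈ -77.93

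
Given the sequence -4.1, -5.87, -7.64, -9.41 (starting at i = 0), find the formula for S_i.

Check differences: -5.87 - -4.1 = -1.77
-7.64 - -5.87 = -1.77
Common difference d = -1.77.
First term a = -4.1.
Formula: S_i = -4.10 - 1.77*i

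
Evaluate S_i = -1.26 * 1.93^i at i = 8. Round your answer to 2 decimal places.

S_8 = -1.26 * 1.93^8 ≈ -1.26 * 192.5123 ≈ -242.57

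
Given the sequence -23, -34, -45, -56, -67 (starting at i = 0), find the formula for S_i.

Check differences: -34 - -23 = -11
-45 - -34 = -11
Common difference d = -11.
First term a = -23.
Formula: S_i = -23 - 11*i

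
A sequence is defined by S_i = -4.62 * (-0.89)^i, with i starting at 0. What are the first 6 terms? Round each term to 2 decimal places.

This is a geometric sequence.
i=0: S_0 = -4.62 * (-0.89)^0 = -4.62
i=1: S_1 = -4.62 * (-0.89)^1 ≈ 4.11
i=2: S_2 = -4.62 * (-0.89)^2 ≈ -3.66
i=3: S_3 = -4.62 * (-0.89)^3 ≈ 3.26
i=4: S_4 = -4.62 * (-0.89)^4 ≈ -2.9
i=5: S_5 = -4.62 * (-0.89)^5 ≈ 2.58
The first 6 terms are: [-4.62, 4.11, -3.66, 3.26, -2.9, 2.58]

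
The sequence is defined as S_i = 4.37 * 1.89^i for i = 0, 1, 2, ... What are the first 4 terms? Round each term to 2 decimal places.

This is a geometric sequence.
i=0: S_0 = 4.37 * 1.89^0 = 4.37
i=1: S_1 = 4.37 * 1.89^1 ≈ 8.26
i=2: S_2 = 4.37 * 1.89^2 ≈ 15.61
i=3: S_3 = 4.37 * 1.89^3 ≈ 29.5
The first 4 terms are: [4.37, 8.26, 15.61, 29.5]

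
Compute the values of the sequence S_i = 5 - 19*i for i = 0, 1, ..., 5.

This is an arithmetic sequence.
i=0: S_0 = 5 + -19*0 = 5
i=1: S_1 = 5 + -19*1 = -14
i=2: S_2 = 5 + -19*2 = -33
i=3: S_3 = 5 + -19*3 = -52
i=4: S_4 = 5 + -19*4 = -71
i=5: S_5 = 5 + -19*5 = -90
The first 6 terms are: [5, -14, -33, -52, -71, -90]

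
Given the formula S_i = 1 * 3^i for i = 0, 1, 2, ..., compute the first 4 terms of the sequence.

This is a geometric sequence.
i=0: S_0 = 1 * 3^0 = 1
i=1: S_1 = 1 * 3^1 = 3
i=2: S_2 = 1 * 3^2 = 9
i=3: S_3 = 1 * 3^3 = 27
The first 4 terms are: [1, 3, 9, 27]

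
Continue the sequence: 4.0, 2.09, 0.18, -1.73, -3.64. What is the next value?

Differences: 2.09 - 4.0 = -1.91
This is an arithmetic sequence with common difference d = -1.91.
Next term = -3.64 + -1.91 = -5.55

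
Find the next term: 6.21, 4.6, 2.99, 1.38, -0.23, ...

Differences: 4.6 - 6.21 = -1.61
This is an arithmetic sequence with common difference d = -1.61.
Next term = -0.23 + -1.61 = -1.84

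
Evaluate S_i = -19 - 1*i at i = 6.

S_6 = -19 + -1*6 = -19 + -6 = -25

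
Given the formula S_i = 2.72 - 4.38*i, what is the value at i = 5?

S_5 = 2.72 + -4.38*5 = 2.72 + -21.9 = -19.18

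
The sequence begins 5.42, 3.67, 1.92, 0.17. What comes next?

Differences: 3.67 - 5.42 = -1.75
This is an arithmetic sequence with common difference d = -1.75.
Next term = 0.17 + -1.75 = -1.58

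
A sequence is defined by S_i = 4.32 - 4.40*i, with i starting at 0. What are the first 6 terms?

This is an arithmetic sequence.
i=0: S_0 = 4.32 + -4.4*0 = 4.32
i=1: S_1 = 4.32 + -4.4*1 = -0.08
i=2: S_2 = 4.32 + -4.4*2 = -4.48
i=3: S_3 = 4.32 + -4.4*3 = -8.88
i=4: S_4 = 4.32 + -4.4*4 = -13.28
i=5: S_5 = 4.32 + -4.4*5 = -17.68
The first 6 terms are: [4.32, -0.08, -4.48, -8.88, -13.28, -17.68]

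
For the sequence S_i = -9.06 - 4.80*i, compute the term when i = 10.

S_10 = -9.06 + -4.8*10 = -9.06 + -48.0 = -57.06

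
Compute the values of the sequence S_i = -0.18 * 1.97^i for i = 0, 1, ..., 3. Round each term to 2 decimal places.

This is a geometric sequence.
i=0: S_0 = -0.18 * 1.97^0 = -0.18
i=1: S_1 = -0.18 * 1.97^1 ≈ -0.35
i=2: S_2 = -0.18 * 1.97^2 ≈ -0.7
i=3: S_3 = -0.18 * 1.97^3 ≈ -1.38
The first 4 terms are: [-0.18, -0.35, -0.7, -1.38]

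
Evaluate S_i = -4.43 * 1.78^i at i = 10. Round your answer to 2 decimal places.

S_10 = -4.43 * 1.78^10 ≈ -4.43 * 319.3008 ≈ -1414.5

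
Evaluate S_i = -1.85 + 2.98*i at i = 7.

S_7 = -1.85 + 2.98*7 = -1.85 + 20.86 = 19.01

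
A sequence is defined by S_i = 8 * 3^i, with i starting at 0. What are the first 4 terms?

This is a geometric sequence.
i=0: S_0 = 8 * 3^0 = 8
i=1: S_1 = 8 * 3^1 = 24
i=2: S_2 = 8 * 3^2 = 72
i=3: S_3 = 8 * 3^3 = 216
The first 4 terms are: [8, 24, 72, 216]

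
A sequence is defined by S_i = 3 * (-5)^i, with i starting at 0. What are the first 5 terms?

This is a geometric sequence.
i=0: S_0 = 3 * (-5)^0 = 3
i=1: S_1 = 3 * (-5)^1 = -15
i=2: S_2 = 3 * (-5)^2 = 75
i=3: S_3 = 3 * (-5)^3 = -375
i=4: S_4 = 3 * (-5)^4 = 1875
The first 5 terms are: [3, -15, 75, -375, 1875]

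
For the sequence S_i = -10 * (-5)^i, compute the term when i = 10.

S_10 = -10 * (-5)^10 = -10 * 9765625 = -97656250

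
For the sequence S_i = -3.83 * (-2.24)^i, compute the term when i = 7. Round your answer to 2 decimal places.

S_7 = -3.83 * (-2.24)^7 ≈ -3.83 * -282.9672 ≈ 1083.76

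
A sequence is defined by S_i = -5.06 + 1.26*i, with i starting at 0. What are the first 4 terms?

This is an arithmetic sequence.
i=0: S_0 = -5.06 + 1.26*0 = -5.06
i=1: S_1 = -5.06 + 1.26*1 = -3.8
i=2: S_2 = -5.06 + 1.26*2 = -2.54
i=3: S_3 = -5.06 + 1.26*3 = -1.28
The first 4 terms are: [-5.06, -3.8, -2.54, -1.28]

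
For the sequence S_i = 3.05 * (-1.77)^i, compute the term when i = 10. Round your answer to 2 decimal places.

S_10 = 3.05 * (-1.77)^10 ≈ 3.05 * 301.8093 ≈ 920.52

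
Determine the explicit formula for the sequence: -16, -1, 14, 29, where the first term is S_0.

Check differences: -1 - -16 = 15
14 - -1 = 15
Common difference d = 15.
First term a = -16.
Formula: S_i = -16 + 15*i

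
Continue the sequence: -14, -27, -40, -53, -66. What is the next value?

Differences: -27 - -14 = -13
This is an arithmetic sequence with common difference d = -13.
Next term = -66 + -13 = -79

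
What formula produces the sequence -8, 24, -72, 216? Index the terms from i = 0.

Check ratios: 24 / -8 = -3.0
Common ratio r = -3.
First term a = -8.
Formula: S_i = -8 * (-3)^i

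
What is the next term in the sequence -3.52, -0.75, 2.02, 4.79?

Differences: -0.75 - -3.52 = 2.77
This is an arithmetic sequence with common difference d = 2.77.
Next term = 4.79 + 2.77 = 7.56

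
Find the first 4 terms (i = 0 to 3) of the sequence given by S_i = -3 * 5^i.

This is a geometric sequence.
i=0: S_0 = -3 * 5^0 = -3
i=1: S_1 = -3 * 5^1 = -15
i=2: S_2 = -3 * 5^2 = -75
i=3: S_3 = -3 * 5^3 = -375
The first 4 terms are: [-3, -15, -75, -375]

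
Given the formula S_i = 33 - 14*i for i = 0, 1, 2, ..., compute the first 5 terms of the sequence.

This is an arithmetic sequence.
i=0: S_0 = 33 + -14*0 = 33
i=1: S_1 = 33 + -14*1 = 19
i=2: S_2 = 33 + -14*2 = 5
i=3: S_3 = 33 + -14*3 = -9
i=4: S_4 = 33 + -14*4 = -23
The first 5 terms are: [33, 19, 5, -9, -23]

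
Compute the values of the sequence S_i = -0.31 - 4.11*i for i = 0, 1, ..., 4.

This is an arithmetic sequence.
i=0: S_0 = -0.31 + -4.11*0 = -0.31
i=1: S_1 = -0.31 + -4.11*1 = -4.42
i=2: S_2 = -0.31 + -4.11*2 = -8.53
i=3: S_3 = -0.31 + -4.11*3 = -12.64
i=4: S_4 = -0.31 + -4.11*4 = -16.75
The first 5 terms are: [-0.31, -4.42, -8.53, -12.64, -16.75]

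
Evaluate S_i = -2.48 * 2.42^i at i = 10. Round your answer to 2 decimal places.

S_10 = -2.48 * 2.42^10 ≈ -2.48 * 6888.9599 ≈ -17084.62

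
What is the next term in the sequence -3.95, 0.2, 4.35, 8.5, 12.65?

Differences: 0.2 - -3.95 = 4.15
This is an arithmetic sequence with common difference d = 4.15.
Next term = 12.65 + 4.15 = 16.8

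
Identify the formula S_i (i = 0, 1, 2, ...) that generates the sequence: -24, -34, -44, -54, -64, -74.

Check differences: -34 - -24 = -10
-44 - -34 = -10
Common difference d = -10.
First term a = -24.
Formula: S_i = -24 - 10*i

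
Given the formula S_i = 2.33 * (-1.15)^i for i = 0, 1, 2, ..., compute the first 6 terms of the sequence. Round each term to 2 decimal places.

This is a geometric sequence.
i=0: S_0 = 2.33 * (-1.15)^0 = 2.33
i=1: S_1 = 2.33 * (-1.15)^1 ≈ -2.68
i=2: S_2 = 2.33 * (-1.15)^2 ≈ 3.08
i=3: S_3 = 2.33 * (-1.15)^3 ≈ -3.54
i=4: S_4 = 2.33 * (-1.15)^4 ≈ 4.08
i=5: S_5 = 2.33 * (-1.15)^5 ≈ -4.69
The first 6 terms are: [2.33, -2.68, 3.08, -3.54, 4.08, -4.69]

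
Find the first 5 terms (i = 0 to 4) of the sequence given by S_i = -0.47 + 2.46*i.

This is an arithmetic sequence.
i=0: S_0 = -0.47 + 2.46*0 = -0.47
i=1: S_1 = -0.47 + 2.46*1 = 1.99
i=2: S_2 = -0.47 + 2.46*2 = 4.45
i=3: S_3 = -0.47 + 2.46*3 = 6.91
i=4: S_4 = -0.47 + 2.46*4 = 9.37
The first 5 terms are: [-0.47, 1.99, 4.45, 6.91, 9.37]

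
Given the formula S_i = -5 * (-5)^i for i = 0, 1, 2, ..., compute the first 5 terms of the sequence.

This is a geometric sequence.
i=0: S_0 = -5 * (-5)^0 = -5
i=1: S_1 = -5 * (-5)^1 = 25
i=2: S_2 = -5 * (-5)^2 = -125
i=3: S_3 = -5 * (-5)^3 = 625
i=4: S_4 = -5 * (-5)^4 = -3125
The first 5 terms are: [-5, 25, -125, 625, -3125]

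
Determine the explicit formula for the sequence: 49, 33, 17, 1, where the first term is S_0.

Check differences: 33 - 49 = -16
17 - 33 = -16
Common difference d = -16.
First term a = 49.
Formula: S_i = 49 - 16*i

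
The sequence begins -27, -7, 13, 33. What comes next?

Differences: -7 - -27 = 20
This is an arithmetic sequence with common difference d = 20.
Next term = 33 + 20 = 53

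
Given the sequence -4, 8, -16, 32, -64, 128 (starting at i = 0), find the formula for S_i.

Check ratios: 8 / -4 = -2.0
Common ratio r = -2.
First term a = -4.
Formula: S_i = -4 * (-2)^i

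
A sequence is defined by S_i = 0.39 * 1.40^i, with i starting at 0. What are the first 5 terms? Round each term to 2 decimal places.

This is a geometric sequence.
i=0: S_0 = 0.39 * 1.4^0 = 0.39
i=1: S_1 = 0.39 * 1.4^1 ≈ 0.55
i=2: S_2 = 0.39 * 1.4^2 ≈ 0.76
i=3: S_3 = 0.39 * 1.4^3 ≈ 1.07
i=4: S_4 = 0.39 * 1.4^4 ≈ 1.5
The first 5 terms are: [0.39, 0.55, 0.76, 1.07, 1.5]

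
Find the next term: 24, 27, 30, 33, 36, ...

Differences: 27 - 24 = 3
This is an arithmetic sequence with common difference d = 3.
Next term = 36 + 3 = 39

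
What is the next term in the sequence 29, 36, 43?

Differences: 36 - 29 = 7
This is an arithmetic sequence with common difference d = 7.
Next term = 43 + 7 = 50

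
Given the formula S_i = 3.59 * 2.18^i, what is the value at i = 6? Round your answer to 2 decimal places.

S_6 = 3.59 * 2.18^6 ≈ 3.59 * 107.3344 ≈ 385.33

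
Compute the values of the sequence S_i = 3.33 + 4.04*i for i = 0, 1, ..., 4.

This is an arithmetic sequence.
i=0: S_0 = 3.33 + 4.04*0 = 3.33
i=1: S_1 = 3.33 + 4.04*1 = 7.37
i=2: S_2 = 3.33 + 4.04*2 = 11.41
i=3: S_3 = 3.33 + 4.04*3 = 15.45
i=4: S_4 = 3.33 + 4.04*4 = 19.49
The first 5 terms are: [3.33, 7.37, 11.41, 15.45, 19.49]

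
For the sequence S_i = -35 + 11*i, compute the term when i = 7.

S_7 = -35 + 11*7 = -35 + 77 = 42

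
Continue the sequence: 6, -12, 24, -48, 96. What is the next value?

Ratios: -12 / 6 = -2.0
This is a geometric sequence with common ratio r = -2.
Next term = 96 * -2 = -192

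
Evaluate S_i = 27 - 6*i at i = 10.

S_10 = 27 + -6*10 = 27 + -60 = -33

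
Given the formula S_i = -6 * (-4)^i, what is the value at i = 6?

S_6 = -6 * (-4)^6 = -6 * 4096 = -24576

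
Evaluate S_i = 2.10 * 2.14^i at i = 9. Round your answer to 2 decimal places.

S_9 = 2.1 * 2.14^9 ≈ 2.1 * 941.2911 ≈ 1976.71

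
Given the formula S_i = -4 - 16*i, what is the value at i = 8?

S_8 = -4 + -16*8 = -4 + -128 = -132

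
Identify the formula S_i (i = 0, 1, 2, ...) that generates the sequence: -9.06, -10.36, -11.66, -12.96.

Check differences: -10.36 - -9.06 = -1.3
-11.66 - -10.36 = -1.3
Common difference d = -1.3.
First term a = -9.06.
Formula: S_i = -9.06 - 1.30*i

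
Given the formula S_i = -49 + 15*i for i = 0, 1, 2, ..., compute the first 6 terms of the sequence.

This is an arithmetic sequence.
i=0: S_0 = -49 + 15*0 = -49
i=1: S_1 = -49 + 15*1 = -34
i=2: S_2 = -49 + 15*2 = -19
i=3: S_3 = -49 + 15*3 = -4
i=4: S_4 = -49 + 15*4 = 11
i=5: S_5 = -49 + 15*5 = 26
The first 6 terms are: [-49, -34, -19, -4, 11, 26]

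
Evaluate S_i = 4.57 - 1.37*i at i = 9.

S_9 = 4.57 + -1.37*9 = 4.57 + -12.33 = -7.76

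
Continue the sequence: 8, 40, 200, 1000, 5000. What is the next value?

Ratios: 40 / 8 = 5.0
This is a geometric sequence with common ratio r = 5.
Next term = 5000 * 5 = 25000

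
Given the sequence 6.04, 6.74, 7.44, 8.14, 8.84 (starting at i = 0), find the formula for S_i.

Check differences: 6.74 - 6.04 = 0.7
7.44 - 6.74 = 0.7
Common difference d = 0.7.
First term a = 6.04.
Formula: S_i = 6.04 + 0.70*i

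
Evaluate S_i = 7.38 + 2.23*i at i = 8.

S_8 = 7.38 + 2.23*8 = 7.38 + 17.84 = 25.22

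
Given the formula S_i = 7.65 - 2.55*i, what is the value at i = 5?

S_5 = 7.65 + -2.55*5 = 7.65 + -12.75 = -5.1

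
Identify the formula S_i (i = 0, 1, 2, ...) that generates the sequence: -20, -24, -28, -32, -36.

Check differences: -24 - -20 = -4
-28 - -24 = -4
Common difference d = -4.
First term a = -20.
Formula: S_i = -20 - 4*i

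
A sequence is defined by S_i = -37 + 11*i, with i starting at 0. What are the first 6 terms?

This is an arithmetic sequence.
i=0: S_0 = -37 + 11*0 = -37
i=1: S_1 = -37 + 11*1 = -26
i=2: S_2 = -37 + 11*2 = -15
i=3: S_3 = -37 + 11*3 = -4
i=4: S_4 = -37 + 11*4 = 7
i=5: S_5 = -37 + 11*5 = 18
The first 6 terms are: [-37, -26, -15, -4, 7, 18]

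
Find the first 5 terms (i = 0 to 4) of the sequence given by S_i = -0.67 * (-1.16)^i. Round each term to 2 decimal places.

This is a geometric sequence.
i=0: S_0 = -0.67 * (-1.16)^0 = -0.67
i=1: S_1 = -0.67 * (-1.16)^1 ≈ 0.78
i=2: S_2 = -0.67 * (-1.16)^2 ≈ -0.9
i=3: S_3 = -0.67 * (-1.16)^3 ≈ 1.05
i=4: S_4 = -0.67 * (-1.16)^4 ≈ -1.21
The first 5 terms are: [-0.67, 0.78, -0.9, 1.05, -1.21]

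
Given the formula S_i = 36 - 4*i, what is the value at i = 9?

S_9 = 36 + -4*9 = 36 + -36 = 0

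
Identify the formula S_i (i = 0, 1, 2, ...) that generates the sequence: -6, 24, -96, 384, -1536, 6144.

Check ratios: 24 / -6 = -4.0
Common ratio r = -4.
First term a = -6.
Formula: S_i = -6 * (-4)^i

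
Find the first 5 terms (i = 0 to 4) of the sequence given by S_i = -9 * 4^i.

This is a geometric sequence.
i=0: S_0 = -9 * 4^0 = -9
i=1: S_1 = -9 * 4^1 = -36
i=2: S_2 = -9 * 4^2 = -144
i=3: S_3 = -9 * 4^3 = -576
i=4: S_4 = -9 * 4^4 = -2304
The first 5 terms are: [-9, -36, -144, -576, -2304]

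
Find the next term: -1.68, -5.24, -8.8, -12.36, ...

Differences: -5.24 - -1.68 = -3.56
This is an arithmetic sequence with common difference d = -3.56.
Next term = -12.36 + -3.56 = -15.92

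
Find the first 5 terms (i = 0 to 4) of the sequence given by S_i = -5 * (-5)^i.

This is a geometric sequence.
i=0: S_0 = -5 * (-5)^0 = -5
i=1: S_1 = -5 * (-5)^1 = 25
i=2: S_2 = -5 * (-5)^2 = -125
i=3: S_3 = -5 * (-5)^3 = 625
i=4: S_4 = -5 * (-5)^4 = -3125
The first 5 terms are: [-5, 25, -125, 625, -3125]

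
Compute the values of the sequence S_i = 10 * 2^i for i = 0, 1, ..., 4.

This is a geometric sequence.
i=0: S_0 = 10 * 2^0 = 10
i=1: S_1 = 10 * 2^1 = 20
i=2: S_2 = 10 * 2^2 = 40
i=3: S_3 = 10 * 2^3 = 80
i=4: S_4 = 10 * 2^4 = 160
The first 5 terms are: [10, 20, 40, 80, 160]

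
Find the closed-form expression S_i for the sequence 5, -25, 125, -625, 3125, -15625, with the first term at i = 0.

Check ratios: -25 / 5 = -5.0
Common ratio r = -5.
First term a = 5.
Formula: S_i = 5 * (-5)^i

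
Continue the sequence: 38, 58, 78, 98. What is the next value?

Differences: 58 - 38 = 20
This is an arithmetic sequence with common difference d = 20.
Next term = 98 + 20 = 118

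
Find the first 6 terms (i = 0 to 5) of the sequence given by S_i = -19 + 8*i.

This is an arithmetic sequence.
i=0: S_0 = -19 + 8*0 = -19
i=1: S_1 = -19 + 8*1 = -11
i=2: S_2 = -19 + 8*2 = -3
i=3: S_3 = -19 + 8*3 = 5
i=4: S_4 = -19 + 8*4 = 13
i=5: S_5 = -19 + 8*5 = 21
The first 6 terms are: [-19, -11, -3, 5, 13, 21]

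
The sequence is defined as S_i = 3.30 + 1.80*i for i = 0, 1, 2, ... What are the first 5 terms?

This is an arithmetic sequence.
i=0: S_0 = 3.3 + 1.8*0 = 3.3
i=1: S_1 = 3.3 + 1.8*1 = 5.1
i=2: S_2 = 3.3 + 1.8*2 = 6.9
i=3: S_3 = 3.3 + 1.8*3 = 8.7
i=4: S_4 = 3.3 + 1.8*4 = 10.5
The first 5 terms are: [3.3, 5.1, 6.9, 8.7, 10.5]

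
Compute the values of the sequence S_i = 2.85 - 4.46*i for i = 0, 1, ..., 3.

This is an arithmetic sequence.
i=0: S_0 = 2.85 + -4.46*0 = 2.85
i=1: S_1 = 2.85 + -4.46*1 = -1.61
i=2: S_2 = 2.85 + -4.46*2 = -6.07
i=3: S_3 = 2.85 + -4.46*3 = -10.53
The first 4 terms are: [2.85, -1.61, -6.07, -10.53]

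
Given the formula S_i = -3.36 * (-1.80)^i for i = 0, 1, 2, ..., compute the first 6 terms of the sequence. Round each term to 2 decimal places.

This is a geometric sequence.
i=0: S_0 = -3.36 * (-1.8)^0 = -3.36
i=1: S_1 = -3.36 * (-1.8)^1 ≈ 6.05
i=2: S_2 = -3.36 * (-1.8)^2 ≈ -10.89
i=3: S_3 = -3.36 * (-1.8)^3 ≈ 19.6
i=4: S_4 = -3.36 * (-1.8)^4 ≈ -35.27
i=5: S_5 = -3.36 * (-1.8)^5 ≈ 63.49
The first 6 terms are: [-3.36, 6.05, -10.89, 19.6, -35.27, 63.49]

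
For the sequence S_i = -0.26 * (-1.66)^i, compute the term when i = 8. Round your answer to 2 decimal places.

S_8 = -0.26 * (-1.66)^8 ≈ -0.26 * 57.6587 ≈ -14.99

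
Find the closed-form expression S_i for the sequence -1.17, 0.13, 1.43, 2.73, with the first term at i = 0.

Check differences: 0.13 - -1.17 = 1.3
1.43 - 0.13 = 1.3
Common difference d = 1.3.
First term a = -1.17.
Formula: S_i = -1.17 + 1.30*i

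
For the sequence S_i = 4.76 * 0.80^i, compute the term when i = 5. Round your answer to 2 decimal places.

S_5 = 4.76 * 0.8^5 ≈ 4.76 * 0.3277 ≈ 1.56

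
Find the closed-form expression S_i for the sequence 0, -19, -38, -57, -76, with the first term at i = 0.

Check differences: -19 - 0 = -19
-38 - -19 = -19
Common difference d = -19.
First term a = 0.
Formula: S_i = 0 - 19*i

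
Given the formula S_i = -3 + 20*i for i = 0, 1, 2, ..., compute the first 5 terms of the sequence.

This is an arithmetic sequence.
i=0: S_0 = -3 + 20*0 = -3
i=1: S_1 = -3 + 20*1 = 17
i=2: S_2 = -3 + 20*2 = 37
i=3: S_3 = -3 + 20*3 = 57
i=4: S_4 = -3 + 20*4 = 77
The first 5 terms are: [-3, 17, 37, 57, 77]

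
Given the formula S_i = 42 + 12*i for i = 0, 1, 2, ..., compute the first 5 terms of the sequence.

This is an arithmetic sequence.
i=0: S_0 = 42 + 12*0 = 42
i=1: S_1 = 42 + 12*1 = 54
i=2: S_2 = 42 + 12*2 = 66
i=3: S_3 = 42 + 12*3 = 78
i=4: S_4 = 42 + 12*4 = 90
The first 5 terms are: [42, 54, 66, 78, 90]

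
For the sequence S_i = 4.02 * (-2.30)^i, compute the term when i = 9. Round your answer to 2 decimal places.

S_9 = 4.02 * (-2.3)^9 ≈ 4.02 * -1801.1527 ≈ -7240.63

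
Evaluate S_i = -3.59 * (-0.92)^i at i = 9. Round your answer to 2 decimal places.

S_9 = -3.59 * (-0.92)^9 ≈ -3.59 * -0.4722 ≈ 1.7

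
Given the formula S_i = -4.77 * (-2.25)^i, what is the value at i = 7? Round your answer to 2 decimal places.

S_7 = -4.77 * (-2.25)^7 ≈ -4.77 * -291.9293 ≈ 1392.5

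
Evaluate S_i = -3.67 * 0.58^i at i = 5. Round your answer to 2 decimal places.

S_5 = -3.67 * 0.58^5 ≈ -3.67 * 0.0656 ≈ -0.24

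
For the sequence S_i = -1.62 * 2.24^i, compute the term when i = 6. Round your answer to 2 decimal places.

S_6 = -1.62 * 2.24^6 ≈ -1.62 * 126.3247 ≈ -204.65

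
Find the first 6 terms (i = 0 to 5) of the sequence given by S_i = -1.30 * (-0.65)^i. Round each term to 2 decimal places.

This is a geometric sequence.
i=0: S_0 = -1.3 * (-0.65)^0 = -1.3
i=1: S_1 = -1.3 * (-0.65)^1 ≈ 0.85
i=2: S_2 = -1.3 * (-0.65)^2 ≈ -0.55
i=3: S_3 = -1.3 * (-0.65)^3 ≈ 0.36
i=4: S_4 = -1.3 * (-0.65)^4 ≈ -0.23
i=5: S_5 = -1.3 * (-0.65)^5 ≈ 0.15
The first 6 terms are: [-1.3, 0.85, -0.55, 0.36, -0.23, 0.15]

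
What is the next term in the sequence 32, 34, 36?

Differences: 34 - 32 = 2
This is an arithmetic sequence with common difference d = 2.
Next term = 36 + 2 = 38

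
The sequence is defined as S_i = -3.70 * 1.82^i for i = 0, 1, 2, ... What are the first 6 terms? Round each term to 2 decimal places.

This is a geometric sequence.
i=0: S_0 = -3.7 * 1.82^0 = -3.7
i=1: S_1 = -3.7 * 1.82^1 ≈ -6.73
i=2: S_2 = -3.7 * 1.82^2 ≈ -12.26
i=3: S_3 = -3.7 * 1.82^3 ≈ -22.31
i=4: S_4 = -3.7 * 1.82^4 ≈ -40.6
i=5: S_5 = -3.7 * 1.82^5 ≈ -73.89
The first 6 terms are: [-3.7, -6.73, -12.26, -22.31, -40.6, -73.89]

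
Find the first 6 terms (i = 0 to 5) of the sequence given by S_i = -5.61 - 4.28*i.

This is an arithmetic sequence.
i=0: S_0 = -5.61 + -4.28*0 = -5.61
i=1: S_1 = -5.61 + -4.28*1 = -9.89
i=2: S_2 = -5.61 + -4.28*2 = -14.17
i=3: S_3 = -5.61 + -4.28*3 = -18.45
i=4: S_4 = -5.61 + -4.28*4 = -22.73
i=5: S_5 = -5.61 + -4.28*5 = -27.01
The first 6 terms are: [-5.61, -9.89, -14.17, -18.45, -22.73, -27.01]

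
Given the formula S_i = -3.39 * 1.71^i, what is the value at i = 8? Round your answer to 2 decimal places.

S_8 = -3.39 * 1.71^8 ≈ -3.39 * 73.1087 ≈ -247.84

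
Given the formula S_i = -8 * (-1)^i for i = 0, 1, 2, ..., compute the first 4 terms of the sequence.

This is a geometric sequence.
i=0: S_0 = -8 * (-1)^0 = -8
i=1: S_1 = -8 * (-1)^1 = 8
i=2: S_2 = -8 * (-1)^2 = -8
i=3: S_3 = -8 * (-1)^3 = 8
The first 4 terms are: [-8, 8, -8, 8]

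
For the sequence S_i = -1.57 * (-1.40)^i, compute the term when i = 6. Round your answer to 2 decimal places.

S_6 = -1.57 * (-1.4)^6 ≈ -1.57 * 7.5295 ≈ -11.82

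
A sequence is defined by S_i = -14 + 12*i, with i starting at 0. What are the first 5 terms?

This is an arithmetic sequence.
i=0: S_0 = -14 + 12*0 = -14
i=1: S_1 = -14 + 12*1 = -2
i=2: S_2 = -14 + 12*2 = 10
i=3: S_3 = -14 + 12*3 = 22
i=4: S_4 = -14 + 12*4 = 34
The first 5 terms are: [-14, -2, 10, 22, 34]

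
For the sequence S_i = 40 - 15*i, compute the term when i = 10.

S_10 = 40 + -15*10 = 40 + -150 = -110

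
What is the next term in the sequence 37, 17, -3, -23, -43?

Differences: 17 - 37 = -20
This is an arithmetic sequence with common difference d = -20.
Next term = -43 + -20 = -63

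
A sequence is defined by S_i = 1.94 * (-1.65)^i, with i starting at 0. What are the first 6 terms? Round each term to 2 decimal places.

This is a geometric sequence.
i=0: S_0 = 1.94 * (-1.65)^0 = 1.94
i=1: S_1 = 1.94 * (-1.65)^1 ≈ -3.2
i=2: S_2 = 1.94 * (-1.65)^2 ≈ 5.28
i=3: S_3 = 1.94 * (-1.65)^3 ≈ -8.71
i=4: S_4 = 1.94 * (-1.65)^4 ≈ 14.38
i=5: S_5 = 1.94 * (-1.65)^5 ≈ -23.73
The first 6 terms are: [1.94, -3.2, 5.28, -8.71, 14.38, -23.73]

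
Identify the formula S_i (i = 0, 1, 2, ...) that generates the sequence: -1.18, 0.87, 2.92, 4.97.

Check differences: 0.87 - -1.18 = 2.05
2.92 - 0.87 = 2.05
Common difference d = 2.05.
First term a = -1.18.
Formula: S_i = -1.18 + 2.05*i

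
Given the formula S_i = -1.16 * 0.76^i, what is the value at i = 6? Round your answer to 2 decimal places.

S_6 = -1.16 * 0.76^6 ≈ -1.16 * 0.1927 ≈ -0.22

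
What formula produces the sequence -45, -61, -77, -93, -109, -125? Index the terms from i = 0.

Check differences: -61 - -45 = -16
-77 - -61 = -16
Common difference d = -16.
First term a = -45.
Formula: S_i = -45 - 16*i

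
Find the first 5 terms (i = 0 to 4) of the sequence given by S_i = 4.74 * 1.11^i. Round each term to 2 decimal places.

This is a geometric sequence.
i=0: S_0 = 4.74 * 1.11^0 = 4.74
i=1: S_1 = 4.74 * 1.11^1 ≈ 5.26
i=2: S_2 = 4.74 * 1.11^2 ≈ 5.84
i=3: S_3 = 4.74 * 1.11^3 ≈ 6.48
i=4: S_4 = 4.74 * 1.11^4 ≈ 7.2
The first 5 terms are: [4.74, 5.26, 5.84, 6.48, 7.2]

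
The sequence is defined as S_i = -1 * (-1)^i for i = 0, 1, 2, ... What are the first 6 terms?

This is a geometric sequence.
i=0: S_0 = -1 * (-1)^0 = -1
i=1: S_1 = -1 * (-1)^1 = 1
i=2: S_2 = -1 * (-1)^2 = -1
i=3: S_3 = -1 * (-1)^3 = 1
i=4: S_4 = -1 * (-1)^4 = -1
i=5: S_5 = -1 * (-1)^5 = 1
The first 6 terms are: [-1, 1, -1, 1, -1, 1]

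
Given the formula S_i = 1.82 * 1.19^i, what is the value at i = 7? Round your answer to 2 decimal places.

S_7 = 1.82 * 1.19^7 ≈ 1.82 * 3.3793 ≈ 6.15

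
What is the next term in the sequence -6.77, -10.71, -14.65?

Differences: -10.71 - -6.77 = -3.94
This is an arithmetic sequence with common difference d = -3.94.
Next term = -14.65 + -3.94 = -18.59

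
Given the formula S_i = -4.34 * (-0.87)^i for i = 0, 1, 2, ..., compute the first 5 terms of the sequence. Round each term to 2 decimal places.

This is a geometric sequence.
i=0: S_0 = -4.34 * (-0.87)^0 = -4.34
i=1: S_1 = -4.34 * (-0.87)^1 ≈ 3.78
i=2: S_2 = -4.34 * (-0.87)^2 ≈ -3.28
i=3: S_3 = -4.34 * (-0.87)^3 ≈ 2.86
i=4: S_4 = -4.34 * (-0.87)^4 ≈ -2.49
The first 5 terms are: [-4.34, 3.78, -3.28, 2.86, -2.49]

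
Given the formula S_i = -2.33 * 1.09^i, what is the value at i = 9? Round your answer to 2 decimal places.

S_9 = -2.33 * 1.09^9 ≈ -2.33 * 2.1719 ≈ -5.06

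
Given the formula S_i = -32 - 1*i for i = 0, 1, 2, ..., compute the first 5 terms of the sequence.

This is an arithmetic sequence.
i=0: S_0 = -32 + -1*0 = -32
i=1: S_1 = -32 + -1*1 = -33
i=2: S_2 = -32 + -1*2 = -34
i=3: S_3 = -32 + -1*3 = -35
i=4: S_4 = -32 + -1*4 = -36
The first 5 terms are: [-32, -33, -34, -35, -36]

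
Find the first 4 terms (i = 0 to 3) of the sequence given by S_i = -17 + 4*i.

This is an arithmetic sequence.
i=0: S_0 = -17 + 4*0 = -17
i=1: S_1 = -17 + 4*1 = -13
i=2: S_2 = -17 + 4*2 = -9
i=3: S_3 = -17 + 4*3 = -5
The first 4 terms are: [-17, -13, -9, -5]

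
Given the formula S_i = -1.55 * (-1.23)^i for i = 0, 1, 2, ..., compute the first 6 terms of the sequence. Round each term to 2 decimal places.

This is a geometric sequence.
i=0: S_0 = -1.55 * (-1.23)^0 = -1.55
i=1: S_1 = -1.55 * (-1.23)^1 ≈ 1.91
i=2: S_2 = -1.55 * (-1.23)^2 ≈ -2.34
i=3: S_3 = -1.55 * (-1.23)^3 ≈ 2.88
i=4: S_4 = -1.55 * (-1.23)^4 ≈ -3.55
i=5: S_5 = -1.55 * (-1.23)^5 ≈ 4.36
The first 6 terms are: [-1.55, 1.91, -2.34, 2.88, -3.55, 4.36]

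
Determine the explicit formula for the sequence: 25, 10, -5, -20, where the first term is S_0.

Check differences: 10 - 25 = -15
-5 - 10 = -15
Common difference d = -15.
First term a = 25.
Formula: S_i = 25 - 15*i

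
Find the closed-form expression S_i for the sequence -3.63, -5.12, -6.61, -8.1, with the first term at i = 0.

Check differences: -5.12 - -3.63 = -1.49
-6.61 - -5.12 = -1.49
Common difference d = -1.49.
First term a = -3.63.
Formula: S_i = -3.63 - 1.49*i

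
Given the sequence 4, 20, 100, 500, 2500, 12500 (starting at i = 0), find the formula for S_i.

Check ratios: 20 / 4 = 5.0
Common ratio r = 5.
First term a = 4.
Formula: S_i = 4 * 5^i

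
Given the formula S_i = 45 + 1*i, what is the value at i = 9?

S_9 = 45 + 1*9 = 45 + 9 = 54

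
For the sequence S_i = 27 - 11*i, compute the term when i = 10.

S_10 = 27 + -11*10 = 27 + -110 = -83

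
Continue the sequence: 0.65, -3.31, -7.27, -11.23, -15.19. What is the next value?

Differences: -3.31 - 0.65 = -3.96
This is an arithmetic sequence with common difference d = -3.96.
Next term = -15.19 + -3.96 = -19.15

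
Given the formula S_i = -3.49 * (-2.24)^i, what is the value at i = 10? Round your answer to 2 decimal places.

S_10 = -3.49 * (-2.24)^10 ≈ -3.49 * 3180.3886 ≈ -11099.56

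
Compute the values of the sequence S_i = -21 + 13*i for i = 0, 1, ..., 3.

This is an arithmetic sequence.
i=0: S_0 = -21 + 13*0 = -21
i=1: S_1 = -21 + 13*1 = -8
i=2: S_2 = -21 + 13*2 = 5
i=3: S_3 = -21 + 13*3 = 18
The first 4 terms are: [-21, -8, 5, 18]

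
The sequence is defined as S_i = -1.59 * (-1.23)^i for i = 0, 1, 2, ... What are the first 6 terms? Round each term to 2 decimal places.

This is a geometric sequence.
i=0: S_0 = -1.59 * (-1.23)^0 = -1.59
i=1: S_1 = -1.59 * (-1.23)^1 ≈ 1.96
i=2: S_2 = -1.59 * (-1.23)^2 ≈ -2.41
i=3: S_3 = -1.59 * (-1.23)^3 ≈ 2.96
i=4: S_4 = -1.59 * (-1.23)^4 ≈ -3.64
i=5: S_5 = -1.59 * (-1.23)^5 ≈ 4.48
The first 6 terms are: [-1.59, 1.96, -2.41, 2.96, -3.64, 4.48]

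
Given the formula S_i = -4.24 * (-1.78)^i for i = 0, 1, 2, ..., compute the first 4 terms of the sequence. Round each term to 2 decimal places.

This is a geometric sequence.
i=0: S_0 = -4.24 * (-1.78)^0 = -4.24
i=1: S_1 = -4.24 * (-1.78)^1 ≈ 7.55
i=2: S_2 = -4.24 * (-1.78)^2 ≈ -13.43
i=3: S_3 = -4.24 * (-1.78)^3 ≈ 23.91
The first 4 terms are: [-4.24, 7.55, -13.43, 23.91]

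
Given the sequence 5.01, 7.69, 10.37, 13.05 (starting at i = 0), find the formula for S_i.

Check differences: 7.69 - 5.01 = 2.68
10.37 - 7.69 = 2.68
Common difference d = 2.68.
First term a = 5.01.
Formula: S_i = 5.01 + 2.68*i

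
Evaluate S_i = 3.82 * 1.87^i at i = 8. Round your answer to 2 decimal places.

S_8 = 3.82 * 1.87^8 ≈ 3.82 * 149.5316 ≈ 571.21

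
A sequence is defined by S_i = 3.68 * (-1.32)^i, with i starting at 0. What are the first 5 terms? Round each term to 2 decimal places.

This is a geometric sequence.
i=0: S_0 = 3.68 * (-1.32)^0 = 3.68
i=1: S_1 = 3.68 * (-1.32)^1 ≈ -4.86
i=2: S_2 = 3.68 * (-1.32)^2 ≈ 6.41
i=3: S_3 = 3.68 * (-1.32)^3 ≈ -8.46
i=4: S_4 = 3.68 * (-1.32)^4 ≈ 11.17
The first 5 terms are: [3.68, -4.86, 6.41, -8.46, 11.17]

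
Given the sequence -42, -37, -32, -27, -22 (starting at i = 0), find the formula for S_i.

Check differences: -37 - -42 = 5
-32 - -37 = 5
Common difference d = 5.
First term a = -42.
Formula: S_i = -42 + 5*i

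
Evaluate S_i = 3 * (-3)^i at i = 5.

S_5 = 3 * (-3)^5 = 3 * -243 = -729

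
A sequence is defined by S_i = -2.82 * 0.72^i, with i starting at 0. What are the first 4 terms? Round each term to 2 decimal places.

This is a geometric sequence.
i=0: S_0 = -2.82 * 0.72^0 = -2.82
i=1: S_1 = -2.82 * 0.72^1 ≈ -2.03
i=2: S_2 = -2.82 * 0.72^2 ≈ -1.46
i=3: S_3 = -2.82 * 0.72^3 ≈ -1.05
The first 4 terms are: [-2.82, -2.03, -1.46, -1.05]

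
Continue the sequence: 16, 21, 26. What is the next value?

Differences: 21 - 16 = 5
This is an arithmetic sequence with common difference d = 5.
Next term = 26 + 5 = 31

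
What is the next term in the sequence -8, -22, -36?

Differences: -22 - -8 = -14
This is an arithmetic sequence with common difference d = -14.
Next term = -36 + -14 = -50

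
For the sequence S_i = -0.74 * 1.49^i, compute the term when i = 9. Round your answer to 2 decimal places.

S_9 = -0.74 * 1.49^9 ≈ -0.74 * 36.1973 ≈ -26.79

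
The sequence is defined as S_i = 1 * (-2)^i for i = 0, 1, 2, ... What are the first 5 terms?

This is a geometric sequence.
i=0: S_0 = 1 * (-2)^0 = 1
i=1: S_1 = 1 * (-2)^1 = -2
i=2: S_2 = 1 * (-2)^2 = 4
i=3: S_3 = 1 * (-2)^3 = -8
i=4: S_4 = 1 * (-2)^4 = 16
The first 5 terms are: [1, -2, 4, -8, 16]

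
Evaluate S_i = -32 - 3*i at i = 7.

S_7 = -32 + -3*7 = -32 + -21 = -53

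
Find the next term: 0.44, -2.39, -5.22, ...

Differences: -2.39 - 0.44 = -2.83
This is an arithmetic sequence with common difference d = -2.83.
Next term = -5.22 + -2.83 = -8.05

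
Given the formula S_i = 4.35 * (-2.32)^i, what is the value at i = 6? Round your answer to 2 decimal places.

S_6 = 4.35 * (-2.32)^6 ≈ 4.35 * 155.9294 ≈ 678.29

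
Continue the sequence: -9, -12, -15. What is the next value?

Differences: -12 - -9 = -3
This is an arithmetic sequence with common difference d = -3.
Next term = -15 + -3 = -18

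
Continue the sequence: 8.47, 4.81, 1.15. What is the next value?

Differences: 4.81 - 8.47 = -3.66
This is an arithmetic sequence with common difference d = -3.66.
Next term = 1.15 + -3.66 = -2.51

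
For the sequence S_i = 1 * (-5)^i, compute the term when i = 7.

S_7 = 1 * (-5)^7 = 1 * -78125 = -78125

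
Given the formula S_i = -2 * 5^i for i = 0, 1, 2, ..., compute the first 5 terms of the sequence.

This is a geometric sequence.
i=0: S_0 = -2 * 5^0 = -2
i=1: S_1 = -2 * 5^1 = -10
i=2: S_2 = -2 * 5^2 = -50
i=3: S_3 = -2 * 5^3 = -250
i=4: S_4 = -2 * 5^4 = -1250
The first 5 terms are: [-2, -10, -50, -250, -1250]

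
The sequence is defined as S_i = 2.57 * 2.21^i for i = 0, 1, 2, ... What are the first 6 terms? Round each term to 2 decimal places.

This is a geometric sequence.
i=0: S_0 = 2.57 * 2.21^0 = 2.57
i=1: S_1 = 2.57 * 2.21^1 ≈ 5.68
i=2: S_2 = 2.57 * 2.21^2 ≈ 12.55
i=3: S_3 = 2.57 * 2.21^3 ≈ 27.74
i=4: S_4 = 2.57 * 2.21^4 ≈ 61.31
i=5: S_5 = 2.57 * 2.21^5 ≈ 135.49
The first 6 terms are: [2.57, 5.68, 12.55, 27.74, 61.31, 135.49]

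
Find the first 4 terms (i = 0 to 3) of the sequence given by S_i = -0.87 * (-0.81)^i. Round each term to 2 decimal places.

This is a geometric sequence.
i=0: S_0 = -0.87 * (-0.81)^0 = -0.87
i=1: S_1 = -0.87 * (-0.81)^1 ≈ 0.7
i=2: S_2 = -0.87 * (-0.81)^2 ≈ -0.57
i=3: S_3 = -0.87 * (-0.81)^3 ≈ 0.46
The first 4 terms are: [-0.87, 0.7, -0.57, 0.46]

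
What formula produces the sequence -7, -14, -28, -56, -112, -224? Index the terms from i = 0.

Check ratios: -14 / -7 = 2.0
Common ratio r = 2.
First term a = -7.
Formula: S_i = -7 * 2^i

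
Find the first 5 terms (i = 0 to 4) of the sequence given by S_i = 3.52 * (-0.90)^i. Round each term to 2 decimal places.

This is a geometric sequence.
i=0: S_0 = 3.52 * (-0.9)^0 = 3.52
i=1: S_1 = 3.52 * (-0.9)^1 ≈ -3.17
i=2: S_2 = 3.52 * (-0.9)^2 ≈ 2.85
i=3: S_3 = 3.52 * (-0.9)^3 ≈ -2.57
i=4: S_4 = 3.52 * (-0.9)^4 ≈ 2.31
The first 5 terms are: [3.52, -3.17, 2.85, -2.57, 2.31]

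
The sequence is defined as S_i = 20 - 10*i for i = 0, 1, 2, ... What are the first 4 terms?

This is an arithmetic sequence.
i=0: S_0 = 20 + -10*0 = 20
i=1: S_1 = 20 + -10*1 = 10
i=2: S_2 = 20 + -10*2 = 0
i=3: S_3 = 20 + -10*3 = -10
The first 4 terms are: [20, 10, 0, -10]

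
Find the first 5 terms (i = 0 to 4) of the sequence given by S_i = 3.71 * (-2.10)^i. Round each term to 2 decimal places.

This is a geometric sequence.
i=0: S_0 = 3.71 * (-2.1)^0 = 3.71
i=1: S_1 = 3.71 * (-2.1)^1 ≈ -7.79
i=2: S_2 = 3.71 * (-2.1)^2 ≈ 16.36
i=3: S_3 = 3.71 * (-2.1)^3 ≈ -34.36
i=4: S_4 = 3.71 * (-2.1)^4 ≈ 72.15
The first 5 terms are: [3.71, -7.79, 16.36, -34.36, 72.15]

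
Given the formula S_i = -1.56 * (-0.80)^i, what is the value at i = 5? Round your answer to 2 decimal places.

S_5 = -1.56 * (-0.8)^5 ≈ -1.56 * -0.3277 ≈ 0.51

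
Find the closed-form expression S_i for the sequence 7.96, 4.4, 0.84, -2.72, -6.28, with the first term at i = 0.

Check differences: 4.4 - 7.96 = -3.56
0.84 - 4.4 = -3.56
Common difference d = -3.56.
First term a = 7.96.
Formula: S_i = 7.96 - 3.56*i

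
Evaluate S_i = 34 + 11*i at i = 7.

S_7 = 34 + 11*7 = 34 + 77 = 111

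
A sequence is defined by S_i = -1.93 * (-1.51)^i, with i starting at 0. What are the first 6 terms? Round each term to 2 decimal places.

This is a geometric sequence.
i=0: S_0 = -1.93 * (-1.51)^0 = -1.93
i=1: S_1 = -1.93 * (-1.51)^1 ≈ 2.91
i=2: S_2 = -1.93 * (-1.51)^2 ≈ -4.4
i=3: S_3 = -1.93 * (-1.51)^3 ≈ 6.64
i=4: S_4 = -1.93 * (-1.51)^4 ≈ -10.03
i=5: S_5 = -1.93 * (-1.51)^5 ≈ 15.15
The first 6 terms are: [-1.93, 2.91, -4.4, 6.64, -10.03, 15.15]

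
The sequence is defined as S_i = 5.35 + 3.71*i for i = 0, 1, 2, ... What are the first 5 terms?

This is an arithmetic sequence.
i=0: S_0 = 5.35 + 3.71*0 = 5.35
i=1: S_1 = 5.35 + 3.71*1 = 9.06
i=2: S_2 = 5.35 + 3.71*2 = 12.77
i=3: S_3 = 5.35 + 3.71*3 = 16.48
i=4: S_4 = 5.35 + 3.71*4 = 20.19
The first 5 terms are: [5.35, 9.06, 12.77, 16.48, 20.19]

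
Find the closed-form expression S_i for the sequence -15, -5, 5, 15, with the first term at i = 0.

Check differences: -5 - -15 = 10
5 - -5 = 10
Common difference d = 10.
First term a = -15.
Formula: S_i = -15 + 10*i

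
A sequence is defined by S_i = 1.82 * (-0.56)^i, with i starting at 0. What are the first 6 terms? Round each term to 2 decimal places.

This is a geometric sequence.
i=0: S_0 = 1.82 * (-0.56)^0 = 1.82
i=1: S_1 = 1.82 * (-0.56)^1 ≈ -1.02
i=2: S_2 = 1.82 * (-0.56)^2 ≈ 0.57
i=3: S_3 = 1.82 * (-0.56)^3 ≈ -0.32
i=4: S_4 = 1.82 * (-0.56)^4 ≈ 0.18
i=5: S_5 = 1.82 * (-0.56)^5 ≈ -0.1
The first 6 terms are: [1.82, -1.02, 0.57, -0.32, 0.18, -0.1]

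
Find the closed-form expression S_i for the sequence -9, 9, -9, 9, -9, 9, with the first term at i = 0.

Check ratios: 9 / -9 = -1.0
Common ratio r = -1.
First term a = -9.
Formula: S_i = -9 * (-1)^i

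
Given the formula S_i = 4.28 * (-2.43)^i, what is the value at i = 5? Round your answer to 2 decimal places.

S_5 = 4.28 * (-2.43)^5 ≈ 4.28 * -84.7289 ≈ -362.64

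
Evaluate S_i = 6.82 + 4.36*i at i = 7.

S_7 = 6.82 + 4.36*7 = 6.82 + 30.52 = 37.34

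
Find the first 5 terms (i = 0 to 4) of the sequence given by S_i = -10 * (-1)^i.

This is a geometric sequence.
i=0: S_0 = -10 * (-1)^0 = -10
i=1: S_1 = -10 * (-1)^1 = 10
i=2: S_2 = -10 * (-1)^2 = -10
i=3: S_3 = -10 * (-1)^3 = 10
i=4: S_4 = -10 * (-1)^4 = -10
The first 5 terms are: [-10, 10, -10, 10, -10]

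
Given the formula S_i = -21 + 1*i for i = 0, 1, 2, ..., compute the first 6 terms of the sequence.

This is an arithmetic sequence.
i=0: S_0 = -21 + 1*0 = -21
i=1: S_1 = -21 + 1*1 = -20
i=2: S_2 = -21 + 1*2 = -19
i=3: S_3 = -21 + 1*3 = -18
i=4: S_4 = -21 + 1*4 = -17
i=5: S_5 = -21 + 1*5 = -16
The first 6 terms are: [-21, -20, -19, -18, -17, -16]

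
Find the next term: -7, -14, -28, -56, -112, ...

Ratios: -14 / -7 = 2.0
This is a geometric sequence with common ratio r = 2.
Next term = -112 * 2 = -224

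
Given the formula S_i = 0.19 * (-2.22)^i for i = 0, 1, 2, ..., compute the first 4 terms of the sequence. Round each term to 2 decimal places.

This is a geometric sequence.
i=0: S_0 = 0.19 * (-2.22)^0 = 0.19
i=1: S_1 = 0.19 * (-2.22)^1 ≈ -0.42
i=2: S_2 = 0.19 * (-2.22)^2 ≈ 0.94
i=3: S_3 = 0.19 * (-2.22)^3 ≈ -2.08
The first 4 terms are: [0.19, -0.42, 0.94, -2.08]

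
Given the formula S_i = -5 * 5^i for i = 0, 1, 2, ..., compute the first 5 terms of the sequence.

This is a geometric sequence.
i=0: S_0 = -5 * 5^0 = -5
i=1: S_1 = -5 * 5^1 = -25
i=2: S_2 = -5 * 5^2 = -125
i=3: S_3 = -5 * 5^3 = -625
i=4: S_4 = -5 * 5^4 = -3125
The first 5 terms are: [-5, -25, -125, -625, -3125]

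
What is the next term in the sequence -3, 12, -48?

Ratios: 12 / -3 = -4.0
This is a geometric sequence with common ratio r = -4.
Next term = -48 * -4 = 192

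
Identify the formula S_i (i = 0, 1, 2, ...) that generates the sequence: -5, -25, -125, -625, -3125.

Check ratios: -25 / -5 = 5.0
Common ratio r = 5.
First term a = -5.
Formula: S_i = -5 * 5^i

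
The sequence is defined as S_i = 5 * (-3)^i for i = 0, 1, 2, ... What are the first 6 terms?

This is a geometric sequence.
i=0: S_0 = 5 * (-3)^0 = 5
i=1: S_1 = 5 * (-3)^1 = -15
i=2: S_2 = 5 * (-3)^2 = 45
i=3: S_3 = 5 * (-3)^3 = -135
i=4: S_4 = 5 * (-3)^4 = 405
i=5: S_5 = 5 * (-3)^5 = -1215
The first 6 terms are: [5, -15, 45, -135, 405, -1215]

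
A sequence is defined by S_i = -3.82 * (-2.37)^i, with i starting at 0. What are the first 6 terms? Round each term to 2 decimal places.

This is a geometric sequence.
i=0: S_0 = -3.82 * (-2.37)^0 = -3.82
i=1: S_1 = -3.82 * (-2.37)^1 ≈ 9.05
i=2: S_2 = -3.82 * (-2.37)^2 ≈ -21.46
i=3: S_3 = -3.82 * (-2.37)^3 ≈ 50.85
i=4: S_4 = -3.82 * (-2.37)^4 ≈ -120.52
i=5: S_5 = -3.82 * (-2.37)^5 ≈ 285.63
The first 6 terms are: [-3.82, 9.05, -21.46, 50.85, -120.52, 285.63]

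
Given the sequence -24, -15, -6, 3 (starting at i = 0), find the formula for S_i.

Check differences: -15 - -24 = 9
-6 - -15 = 9
Common difference d = 9.
First term a = -24.
Formula: S_i = -24 + 9*i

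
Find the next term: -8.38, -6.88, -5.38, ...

Differences: -6.88 - -8.38 = 1.5
This is an arithmetic sequence with common difference d = 1.5.
Next term = -5.38 + 1.5 = -3.88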